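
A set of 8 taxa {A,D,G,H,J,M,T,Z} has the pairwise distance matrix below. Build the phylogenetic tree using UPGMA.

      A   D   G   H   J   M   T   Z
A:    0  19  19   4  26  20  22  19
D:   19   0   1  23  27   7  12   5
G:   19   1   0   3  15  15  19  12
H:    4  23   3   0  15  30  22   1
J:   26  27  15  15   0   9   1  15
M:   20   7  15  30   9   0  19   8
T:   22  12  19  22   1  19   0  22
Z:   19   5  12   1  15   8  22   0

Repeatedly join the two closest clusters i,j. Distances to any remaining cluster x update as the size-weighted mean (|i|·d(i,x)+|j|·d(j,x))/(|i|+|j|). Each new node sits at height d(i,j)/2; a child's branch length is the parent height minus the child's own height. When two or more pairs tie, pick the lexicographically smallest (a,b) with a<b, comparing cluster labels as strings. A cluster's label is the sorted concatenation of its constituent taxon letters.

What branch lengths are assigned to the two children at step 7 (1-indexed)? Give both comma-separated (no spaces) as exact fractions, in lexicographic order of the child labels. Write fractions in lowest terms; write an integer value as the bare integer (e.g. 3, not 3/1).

iteration 1: select D,G (d=1); attach at lengths (1/2, 1/2); label the merged cluster DG
  updated: d(A,DG)=19, d(DG,H)=13, d(DG,J)=21, d(DG,M)=11, d(DG,T)=31/2, d(DG,Z)=17/2
iteration 2: select H,Z (d=1); attach at lengths (1/2, 1/2); label the merged cluster HZ
  updated: d(A,HZ)=23/2, d(DG,HZ)=43/4, d(HZ,J)=15, d(HZ,M)=19, d(HZ,T)=22
iteration 3: select J,T (d=1); attach at lengths (1/2, 1/2); label the merged cluster JT
  updated: d(A,JT)=24, d(DG,JT)=73/4, d(HZ,JT)=37/2, d(JT,M)=14
iteration 4: select DG,HZ (d=43/4); attach at lengths (39/8, 39/8); label the merged cluster DGHZ
  updated: d(A,DGHZ)=61/4, d(DGHZ,JT)=147/8, d(DGHZ,M)=15
iteration 5: select JT,M (d=14); attach at lengths (13/2, 7); label the merged cluster JMT
  updated: d(A,JMT)=68/3, d(DGHZ,JMT)=69/4
iteration 6: select A,DGHZ (d=61/4); attach at lengths (61/8, 9/4); label the merged cluster ADGHZ
  updated: d(ADGHZ,JMT)=55/3
iteration 7: select ADGHZ,JMT (d=55/3); attach at lengths (37/24, 13/6); label the merged cluster ADGHJMTZ
final tree: ((A:61/8,((D:1/2,G:1/2):39/8,(H:1/2,Z:1/2):39/8):9/4):37/24,((J:1/2,T:1/2):13/2,M:7):13/6)
total length: 239/6

37/24,13/6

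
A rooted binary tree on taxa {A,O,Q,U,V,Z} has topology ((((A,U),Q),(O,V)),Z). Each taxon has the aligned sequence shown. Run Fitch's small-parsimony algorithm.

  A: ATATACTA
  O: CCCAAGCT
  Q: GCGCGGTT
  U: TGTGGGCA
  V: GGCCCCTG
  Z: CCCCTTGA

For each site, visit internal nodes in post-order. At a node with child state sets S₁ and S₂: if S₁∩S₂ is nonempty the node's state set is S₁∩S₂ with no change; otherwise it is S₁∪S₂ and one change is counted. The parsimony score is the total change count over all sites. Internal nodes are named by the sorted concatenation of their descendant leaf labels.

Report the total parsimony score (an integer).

AU@0: {A} ∪ {T} = {A,T} (union, +1)
AQU@0: {A,T} ∪ {G} = {A,G,T} (union, +1)
OV@0: {C} ∪ {G} = {C,G} (union, +1)
AOQUV@0: {A,G,T} ∩ {C,G} = {G} (intersection, +0)
AOQUVZ@0: {G} ∪ {C} = {C,G} (union, +1)
AU@1: {T} ∪ {G} = {G,T} (union, +1)
AQU@1: {G,T} ∪ {C} = {C,G,T} (union, +1)
OV@1: {C} ∪ {G} = {C,G} (union, +1)
AOQUV@1: {C,G,T} ∩ {C,G} = {C,G} (intersection, +0)
AOQUVZ@1: {C,G} ∩ {C} = {C} (intersection, +0)
AU@2: {A} ∪ {T} = {A,T} (union, +1)
AQU@2: {A,T} ∪ {G} = {A,G,T} (union, +1)
OV@2: {C} ∩ {C} = {C} (intersection, +0)
AOQUV@2: {A,G,T} ∪ {C} = {A,C,G,T} (union, +1)
AOQUVZ@2: {A,C,G,T} ∩ {C} = {C} (intersection, +0)
AU@3: {T} ∪ {G} = {G,T} (union, +1)
AQU@3: {G,T} ∪ {C} = {C,G,T} (union, +1)
OV@3: {A} ∪ {C} = {A,C} (union, +1)
AOQUV@3: {C,G,T} ∩ {A,C} = {C} (intersection, +0)
AOQUVZ@3: {C} ∩ {C} = {C} (intersection, +0)
AU@4: {A} ∪ {G} = {A,G} (union, +1)
AQU@4: {A,G} ∩ {G} = {G} (intersection, +0)
OV@4: {A} ∪ {C} = {A,C} (union, +1)
AOQUV@4: {G} ∪ {A,C} = {A,C,G} (union, +1)
AOQUVZ@4: {A,C,G} ∪ {T} = {A,C,G,T} (union, +1)
AU@5: {C} ∪ {G} = {C,G} (union, +1)
AQU@5: {C,G} ∩ {G} = {G} (intersection, +0)
OV@5: {G} ∪ {C} = {C,G} (union, +1)
AOQUV@5: {G} ∩ {C,G} = {G} (intersection, +0)
AOQUVZ@5: {G} ∪ {T} = {G,T} (union, +1)
AU@6: {T} ∪ {C} = {C,T} (union, +1)
AQU@6: {C,T} ∩ {T} = {T} (intersection, +0)
OV@6: {C} ∪ {T} = {C,T} (union, +1)
AOQUV@6: {T} ∩ {C,T} = {T} (intersection, +0)
AOQUVZ@6: {T} ∪ {G} = {G,T} (union, +1)
AU@7: {A} ∩ {A} = {A} (intersection, +0)
AQU@7: {A} ∪ {T} = {A,T} (union, +1)
OV@7: {T} ∪ {G} = {G,T} (union, +1)
AOQUV@7: {A,T} ∩ {G,T} = {T} (intersection, +0)
AOQUVZ@7: {T} ∪ {A} = {A,T} (union, +1)
per-site changes: [4, 3, 3, 3, 4, 3, 3, 3]; total = 26

26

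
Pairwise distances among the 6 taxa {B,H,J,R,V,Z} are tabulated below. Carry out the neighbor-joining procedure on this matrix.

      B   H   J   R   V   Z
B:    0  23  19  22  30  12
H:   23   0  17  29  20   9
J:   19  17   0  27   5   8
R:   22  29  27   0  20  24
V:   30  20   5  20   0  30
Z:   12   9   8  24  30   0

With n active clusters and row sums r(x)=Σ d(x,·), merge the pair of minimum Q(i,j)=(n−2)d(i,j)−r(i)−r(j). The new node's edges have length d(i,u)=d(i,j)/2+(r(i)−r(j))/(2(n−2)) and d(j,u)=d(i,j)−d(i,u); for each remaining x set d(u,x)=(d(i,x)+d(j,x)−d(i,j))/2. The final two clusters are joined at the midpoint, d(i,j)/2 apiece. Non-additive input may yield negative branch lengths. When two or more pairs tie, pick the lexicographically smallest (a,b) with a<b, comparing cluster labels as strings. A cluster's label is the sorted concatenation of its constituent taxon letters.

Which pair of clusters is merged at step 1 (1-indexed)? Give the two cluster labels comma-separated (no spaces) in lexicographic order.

J,V

iteration 1: select J,V (d=5, Q=-161); attach at lengths (-9/8, 49/8); label the merged cluster JV
  updated: d(B,JV)=22, d(H,JV)=16, d(JV,R)=21, d(JV,Z)=33/2
iteration 2: select H,Z (d=9, Q=-223/2); attach at lengths (85/12, 23/12); label the merged cluster HZ
  updated: d(B,HZ)=13, d(HZ,JV)=47/4, d(HZ,R)=22
iteration 3: select B,R (d=22, Q=-78); attach at lengths (9, 13); label the merged cluster BR
  updated: d(BR,HZ)=13/2, d(BR,JV)=21/2
iteration 4: select BR,HZ (d=13/2, Q=-115/4); attach at lengths (21/8, 31/8); label the merged cluster BHRZ
  updated: d(BHRZ,JV)=63/8
iteration 5: select BHRZ,JV (d=63/8); attach at lengths (63/16, 63/16); label the merged cluster BHJRVZ
final tree: (((B:9,R:13):21/8,(H:85/12,Z:23/12):31/8):63/16,(J:-9/8,V:49/8):63/16)
total length: 403/8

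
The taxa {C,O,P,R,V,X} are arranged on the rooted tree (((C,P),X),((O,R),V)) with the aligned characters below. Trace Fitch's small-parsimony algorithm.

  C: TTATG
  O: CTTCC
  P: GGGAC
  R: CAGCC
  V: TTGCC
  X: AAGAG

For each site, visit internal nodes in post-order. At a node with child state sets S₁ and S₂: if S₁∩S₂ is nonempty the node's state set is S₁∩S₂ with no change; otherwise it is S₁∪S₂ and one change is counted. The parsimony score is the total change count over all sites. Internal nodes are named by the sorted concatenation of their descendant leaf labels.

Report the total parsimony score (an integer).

12

site 0, node CP: C={T} ∪ P={G} → {G,T} (+1)
site 0, node CPX: CP={G,T} ∪ X={A} → {A,G,T} (+1)
site 0, node OR: O={C} ∩ R={C} → {C} (+0)
site 0, node ORV: OR={C} ∪ V={T} → {C,T} (+1)
site 0, node COPRVX: CPX={A,G,T} ∩ ORV={C,T} → {T} (+0)
site 1, node CP: C={T} ∪ P={G} → {G,T} (+1)
site 1, node CPX: CP={G,T} ∪ X={A} → {A,G,T} (+1)
site 1, node OR: O={T} ∪ R={A} → {A,T} (+1)
site 1, node ORV: OR={A,T} ∩ V={T} → {T} (+0)
site 1, node COPRVX: CPX={A,G,T} ∩ ORV={T} → {T} (+0)
site 2, node CP: C={A} ∪ P={G} → {A,G} (+1)
site 2, node CPX: CP={A,G} ∩ X={G} → {G} (+0)
site 2, node OR: O={T} ∪ R={G} → {G,T} (+1)
site 2, node ORV: OR={G,T} ∩ V={G} → {G} (+0)
site 2, node COPRVX: CPX={G} ∩ ORV={G} → {G} (+0)
site 3, node CP: C={T} ∪ P={A} → {A,T} (+1)
site 3, node CPX: CP={A,T} ∩ X={A} → {A} (+0)
site 3, node OR: O={C} ∩ R={C} → {C} (+0)
site 3, node ORV: OR={C} ∩ V={C} → {C} (+0)
site 3, node COPRVX: CPX={A} ∪ ORV={C} → {A,C} (+1)
site 4, node CP: C={G} ∪ P={C} → {C,G} (+1)
site 4, node CPX: CP={C,G} ∩ X={G} → {G} (+0)
site 4, node OR: O={C} ∩ R={C} → {C} (+0)
site 4, node ORV: OR={C} ∩ V={C} → {C} (+0)
site 4, node COPRVX: CPX={G} ∪ ORV={C} → {C,G} (+1)
per-site changes: [3, 3, 2, 2, 2]; total = 12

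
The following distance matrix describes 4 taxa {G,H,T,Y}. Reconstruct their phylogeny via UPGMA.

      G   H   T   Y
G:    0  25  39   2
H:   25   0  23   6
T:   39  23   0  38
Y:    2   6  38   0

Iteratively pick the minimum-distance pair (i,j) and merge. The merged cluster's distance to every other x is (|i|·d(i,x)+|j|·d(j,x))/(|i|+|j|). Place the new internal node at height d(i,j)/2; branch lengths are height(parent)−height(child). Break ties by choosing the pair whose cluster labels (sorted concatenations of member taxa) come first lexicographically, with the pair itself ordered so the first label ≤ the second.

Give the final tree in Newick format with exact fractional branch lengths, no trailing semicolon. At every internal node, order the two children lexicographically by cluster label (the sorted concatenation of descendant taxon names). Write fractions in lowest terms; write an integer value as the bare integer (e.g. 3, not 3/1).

(((G:1,Y:1):27/4,H:31/4):107/12,T:50/3)

step 1: merge (G,Y) at d=2; branch lengths G→1, Y→1; new cluster GY
  updated: d(GY,H)=31/2, d(GY,T)=77/2
step 2: merge (GY,H) at d=31/2; branch lengths GY→27/4, H→31/4; new cluster GHY
  updated: d(GHY,T)=100/3
step 3: merge (GHY,T) at d=100/3; branch lengths GHY→107/12, T→50/3; new cluster GHTY
final tree: (((G:1,Y:1):27/4,H:31/4):107/12,T:50/3)
total length: 505/12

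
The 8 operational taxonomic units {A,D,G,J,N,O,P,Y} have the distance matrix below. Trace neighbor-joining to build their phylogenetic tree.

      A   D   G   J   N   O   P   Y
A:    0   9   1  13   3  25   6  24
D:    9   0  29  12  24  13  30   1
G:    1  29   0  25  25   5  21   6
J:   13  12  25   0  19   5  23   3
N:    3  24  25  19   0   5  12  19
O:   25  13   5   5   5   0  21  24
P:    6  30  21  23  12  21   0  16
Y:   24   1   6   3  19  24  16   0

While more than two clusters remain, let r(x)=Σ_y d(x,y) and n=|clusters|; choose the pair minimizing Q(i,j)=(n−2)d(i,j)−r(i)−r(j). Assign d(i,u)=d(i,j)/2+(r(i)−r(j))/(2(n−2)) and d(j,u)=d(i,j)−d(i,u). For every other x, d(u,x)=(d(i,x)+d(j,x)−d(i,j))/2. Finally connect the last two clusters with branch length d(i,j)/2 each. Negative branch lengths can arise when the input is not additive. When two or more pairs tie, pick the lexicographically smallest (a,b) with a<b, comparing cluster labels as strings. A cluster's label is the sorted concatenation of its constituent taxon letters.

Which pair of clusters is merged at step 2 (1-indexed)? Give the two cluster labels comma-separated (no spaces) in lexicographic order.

iteration 1: select D,Y (d=1, Q=-205); attach at lengths (31/12, -19/12); label the merged cluster DY
  updated: d(A,DY)=16, d(DY,G)=17, d(DY,J)=7, d(DY,N)=21, d(DY,O)=18, d(DY,P)=45/2
iteration 2: select DY,J (d=7, Q=-317/2); attach at lengths (89/20, 51/20); label the merged cluster DJY
  updated: d(A,DJY)=11, d(DJY,G)=35/2, d(DJY,N)=33/2, d(DJY,O)=8, d(DJY,P)=77/4
iteration 3: select G,O (d=5, Q=-227/2); attach at lengths (51/16, 29/16); label the merged cluster GO
  updated: d(A,GO)=21/2, d(DJY,GO)=41/4, d(GO,N)=25/2, d(GO,P)=37/2
iteration 4: select DJY,GO (d=41/4, Q=-78); attach at lengths (6, 17/4); label the merged cluster DGJOY
  updated: d(A,DGJOY)=45/8, d(DGJOY,N)=75/8, d(DGJOY,P)=55/4
iteration 5: select A,P (d=6, Q=-275/8); attach at lengths (-41/32, 233/32); label the merged cluster AP
  updated: d(AP,DGJOY)=107/16, d(AP,N)=9/2
iteration 6: select AP,DGJOY (d=107/16, Q=-329/16); attach at lengths (29/32, 185/32); label the merged cluster ADGJOPY
  updated: d(ADGJOPY,N)=115/32
iteration 7: select ADGJOPY,N (d=115/32); attach at lengths (115/64, 115/64); label the merged cluster ADGJNOPY
final tree: (((A:-41/32,P:233/32):29/32,(((D:31/12,Y:-19/12):89/20,J:51/20):6,(G:51/16,O:29/16):17/4):185/32):115/64,N:115/64)
total length: 1265/32

DY,J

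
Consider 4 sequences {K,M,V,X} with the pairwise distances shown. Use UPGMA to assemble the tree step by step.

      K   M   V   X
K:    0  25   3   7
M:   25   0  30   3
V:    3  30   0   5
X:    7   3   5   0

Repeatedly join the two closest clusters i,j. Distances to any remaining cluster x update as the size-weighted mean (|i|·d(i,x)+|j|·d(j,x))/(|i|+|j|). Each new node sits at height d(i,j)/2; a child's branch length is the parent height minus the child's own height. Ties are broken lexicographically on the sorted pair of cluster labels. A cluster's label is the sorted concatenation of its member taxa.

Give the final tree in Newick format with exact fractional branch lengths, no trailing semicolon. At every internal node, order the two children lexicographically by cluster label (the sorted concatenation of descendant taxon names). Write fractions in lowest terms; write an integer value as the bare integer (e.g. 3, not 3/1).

((K:3/2,V:3/2):55/8,(M:3/2,X:3/2):55/8)

iteration 1: select K,V (d=3); attach at lengths (3/2, 3/2); label the merged cluster KV
  updated: d(KV,M)=55/2, d(KV,X)=6
iteration 2: select M,X (d=3); attach at lengths (3/2, 3/2); label the merged cluster MX
  updated: d(KV,MX)=67/4
iteration 3: select KV,MX (d=67/4); attach at lengths (55/8, 55/8); label the merged cluster KMVX
final tree: ((K:3/2,V:3/2):55/8,(M:3/2,X:3/2):55/8)
total length: 79/4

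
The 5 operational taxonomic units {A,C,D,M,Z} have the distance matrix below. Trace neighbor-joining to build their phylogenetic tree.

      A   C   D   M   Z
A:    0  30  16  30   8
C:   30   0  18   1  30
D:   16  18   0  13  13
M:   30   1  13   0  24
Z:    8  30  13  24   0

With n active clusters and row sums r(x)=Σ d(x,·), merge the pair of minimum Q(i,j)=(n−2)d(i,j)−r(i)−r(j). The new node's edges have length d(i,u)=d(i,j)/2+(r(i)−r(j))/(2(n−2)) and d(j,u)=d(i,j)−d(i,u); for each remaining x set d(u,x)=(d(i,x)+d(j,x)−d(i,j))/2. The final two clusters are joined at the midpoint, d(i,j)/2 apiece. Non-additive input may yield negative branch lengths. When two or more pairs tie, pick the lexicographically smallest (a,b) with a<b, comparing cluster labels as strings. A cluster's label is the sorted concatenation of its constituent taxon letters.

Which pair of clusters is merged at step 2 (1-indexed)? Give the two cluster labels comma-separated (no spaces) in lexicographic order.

step 1: merge (C,M) at d=1, Q=-144; branch lengths C→7/3, M→-4/3; new cluster CM
  updated: d(A,CM)=59/2, d(CM,D)=15, d(CM,Z)=53/2
step 2: merge (A,Z) at d=8, Q=-85; branch lengths A→11/2, Z→5/2; new cluster AZ
  updated: d(AZ,CM)=24, d(AZ,D)=21/2
step 3: merge (AZ,CM) at d=24, Q=-99/2; branch lengths AZ→39/4, CM→57/4; new cluster ACMZ
  updated: d(ACMZ,D)=3/4
step 4: merge (ACMZ,D) at d=3/4; branch lengths ACMZ→3/8, D→3/8; new cluster ACDMZ
final tree: (((A:11/2,Z:5/2):39/4,(C:7/3,M:-4/3):57/4):3/8,D:3/8)
total length: 135/4

A,Z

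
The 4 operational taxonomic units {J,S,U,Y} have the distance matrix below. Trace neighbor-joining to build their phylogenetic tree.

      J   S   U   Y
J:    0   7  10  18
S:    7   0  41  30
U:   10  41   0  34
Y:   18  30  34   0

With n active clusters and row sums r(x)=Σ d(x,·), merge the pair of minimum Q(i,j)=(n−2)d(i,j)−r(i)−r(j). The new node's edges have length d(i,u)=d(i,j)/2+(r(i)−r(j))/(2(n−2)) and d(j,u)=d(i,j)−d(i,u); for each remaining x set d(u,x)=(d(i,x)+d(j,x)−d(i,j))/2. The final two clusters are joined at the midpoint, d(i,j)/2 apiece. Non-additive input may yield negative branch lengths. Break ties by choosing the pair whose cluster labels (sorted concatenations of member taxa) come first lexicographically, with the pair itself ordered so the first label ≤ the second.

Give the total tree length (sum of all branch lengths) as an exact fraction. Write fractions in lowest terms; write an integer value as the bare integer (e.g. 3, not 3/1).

iteration 1: select J,U (d=10, Q=-100); attach at lengths (-15/2, 35/2); label the merged cluster JU
  updated: d(JU,S)=19, d(JU,Y)=21
iteration 2: select JU,S (d=19, Q=-70); attach at lengths (5, 14); label the merged cluster JSU
  updated: d(JSU,Y)=16
iteration 3: select JSU,Y (d=16); attach at lengths (8, 8); label the merged cluster JSUY
final tree: (((J:-15/2,U:35/2):5,S:14):8,Y:8)
total length: 45

45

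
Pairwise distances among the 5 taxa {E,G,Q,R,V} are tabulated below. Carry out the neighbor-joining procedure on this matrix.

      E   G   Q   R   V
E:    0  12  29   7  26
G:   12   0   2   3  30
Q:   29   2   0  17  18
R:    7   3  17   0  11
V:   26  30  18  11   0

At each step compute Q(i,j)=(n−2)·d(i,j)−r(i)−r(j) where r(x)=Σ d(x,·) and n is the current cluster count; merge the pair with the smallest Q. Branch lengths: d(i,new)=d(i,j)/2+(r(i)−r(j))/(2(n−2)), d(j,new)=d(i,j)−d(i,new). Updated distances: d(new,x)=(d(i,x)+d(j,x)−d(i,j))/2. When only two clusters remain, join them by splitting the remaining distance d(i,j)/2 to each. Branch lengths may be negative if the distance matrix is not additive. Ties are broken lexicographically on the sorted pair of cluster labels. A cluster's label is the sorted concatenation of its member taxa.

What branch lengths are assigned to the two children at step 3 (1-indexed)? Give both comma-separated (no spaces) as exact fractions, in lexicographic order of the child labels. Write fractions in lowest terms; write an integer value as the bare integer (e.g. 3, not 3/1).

1. join G+Q (d=2, Q=-107) ⇒ GQ; edges |G|=-13/6, |Q|=25/6
  updated: d(E,GQ)=39/2, d(GQ,R)=9, d(GQ,V)=23
2. join E+R (d=7, Q=-131/2) ⇒ ER; edges |E|=79/8, |R|=-23/8
  updated: d(ER,GQ)=43/4, d(ER,V)=15
3. join ER+GQ (d=43/4, Q=-195/4) ⇒ EGQR; edges |ER|=11/8, |GQ|=75/8
  updated: d(EGQR,V)=109/8
4. join EGQR+V (d=109/8) ⇒ EGQRV; edges |EGQR|=109/16, |V|=109/16
final tree: (((E:79/8,R:-23/8):11/8,(G:-13/6,Q:25/6):75/8):109/16,V:109/16)
total length: 267/8

11/8,75/8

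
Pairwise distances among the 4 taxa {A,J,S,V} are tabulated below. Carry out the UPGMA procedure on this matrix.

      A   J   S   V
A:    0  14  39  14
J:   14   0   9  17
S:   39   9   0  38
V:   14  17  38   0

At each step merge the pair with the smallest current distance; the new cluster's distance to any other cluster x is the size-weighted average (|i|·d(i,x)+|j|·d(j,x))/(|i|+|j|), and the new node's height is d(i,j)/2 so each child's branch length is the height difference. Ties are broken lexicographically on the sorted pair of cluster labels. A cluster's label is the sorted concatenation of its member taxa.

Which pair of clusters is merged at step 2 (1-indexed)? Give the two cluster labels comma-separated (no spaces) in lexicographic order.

A,V

iteration 1: select J,S (d=9); attach at lengths (9/2, 9/2); label the merged cluster JS
  updated: d(A,JS)=53/2, d(JS,V)=55/2
iteration 2: select A,V (d=14); attach at lengths (7, 7); label the merged cluster AV
  updated: d(AV,JS)=27
iteration 3: select AV,JS (d=27); attach at lengths (13/2, 9); label the merged cluster AJSV
final tree: ((A:7,V:7):13/2,(J:9/2,S:9/2):9)
total length: 77/2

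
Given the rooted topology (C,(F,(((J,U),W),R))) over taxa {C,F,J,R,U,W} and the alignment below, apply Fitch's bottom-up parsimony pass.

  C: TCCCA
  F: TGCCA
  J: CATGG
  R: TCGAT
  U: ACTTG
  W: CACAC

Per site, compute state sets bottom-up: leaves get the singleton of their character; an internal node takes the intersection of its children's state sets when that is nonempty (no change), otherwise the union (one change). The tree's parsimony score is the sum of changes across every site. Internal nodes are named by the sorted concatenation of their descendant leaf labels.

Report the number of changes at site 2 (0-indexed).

2

JU@0: {C} ∪ {A} = {A,C} (union, +1)
JUW@0: {A,C} ∩ {C} = {C} (intersection, +0)
JRUW@0: {C} ∪ {T} = {C,T} (union, +1)
FJRUW@0: {T} ∩ {C,T} = {T} (intersection, +0)
CFJRUW@0: {T} ∩ {T} = {T} (intersection, +0)
JU@1: {A} ∪ {C} = {A,C} (union, +1)
JUW@1: {A,C} ∩ {A} = {A} (intersection, +0)
JRUW@1: {A} ∪ {C} = {A,C} (union, +1)
FJRUW@1: {G} ∪ {A,C} = {A,C,G} (union, +1)
CFJRUW@1: {C} ∩ {A,C,G} = {C} (intersection, +0)
JU@2: {T} ∩ {T} = {T} (intersection, +0)
JUW@2: {T} ∪ {C} = {C,T} (union, +1)
JRUW@2: {C,T} ∪ {G} = {C,G,T} (union, +1)
FJRUW@2: {C} ∩ {C,G,T} = {C} (intersection, +0)
CFJRUW@2: {C} ∩ {C} = {C} (intersection, +0)
JU@3: {G} ∪ {T} = {G,T} (union, +1)
JUW@3: {G,T} ∪ {A} = {A,G,T} (union, +1)
JRUW@3: {A,G,T} ∩ {A} = {A} (intersection, +0)
FJRUW@3: {C} ∪ {A} = {A,C} (union, +1)
CFJRUW@3: {C} ∩ {A,C} = {C} (intersection, +0)
JU@4: {G} ∩ {G} = {G} (intersection, +0)
JUW@4: {G} ∪ {C} = {C,G} (union, +1)
JRUW@4: {C,G} ∪ {T} = {C,G,T} (union, +1)
FJRUW@4: {A} ∪ {C,G,T} = {A,C,G,T} (union, +1)
CFJRUW@4: {A} ∩ {A,C,G,T} = {A} (intersection, +0)
per-site changes: [2, 3, 2, 3, 3]; total = 13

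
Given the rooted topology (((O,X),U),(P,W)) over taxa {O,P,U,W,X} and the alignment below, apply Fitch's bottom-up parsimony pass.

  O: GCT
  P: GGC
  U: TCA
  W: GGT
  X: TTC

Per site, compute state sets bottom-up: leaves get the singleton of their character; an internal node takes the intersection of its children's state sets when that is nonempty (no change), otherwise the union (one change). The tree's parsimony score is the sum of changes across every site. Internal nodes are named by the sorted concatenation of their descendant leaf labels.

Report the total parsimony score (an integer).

site 0, node OX: O={G} ∪ X={T} → {G,T} (+1)
site 0, node OUX: OX={G,T} ∩ U={T} → {T} (+0)
site 0, node PW: P={G} ∩ W={G} → {G} (+0)
site 0, node OPUWX: OUX={T} ∪ PW={G} → {G,T} (+1)
site 1, node OX: O={C} ∪ X={T} → {C,T} (+1)
site 1, node OUX: OX={C,T} ∩ U={C} → {C} (+0)
site 1, node PW: P={G} ∩ W={G} → {G} (+0)
site 1, node OPUWX: OUX={C} ∪ PW={G} → {C,G} (+1)
site 2, node OX: O={T} ∪ X={C} → {C,T} (+1)
site 2, node OUX: OX={C,T} ∪ U={A} → {A,C,T} (+1)
site 2, node PW: P={C} ∪ W={T} → {C,T} (+1)
site 2, node OPUWX: OUX={A,C,T} ∩ PW={C,T} → {C,T} (+0)
per-site changes: [2, 2, 3]; total = 7

7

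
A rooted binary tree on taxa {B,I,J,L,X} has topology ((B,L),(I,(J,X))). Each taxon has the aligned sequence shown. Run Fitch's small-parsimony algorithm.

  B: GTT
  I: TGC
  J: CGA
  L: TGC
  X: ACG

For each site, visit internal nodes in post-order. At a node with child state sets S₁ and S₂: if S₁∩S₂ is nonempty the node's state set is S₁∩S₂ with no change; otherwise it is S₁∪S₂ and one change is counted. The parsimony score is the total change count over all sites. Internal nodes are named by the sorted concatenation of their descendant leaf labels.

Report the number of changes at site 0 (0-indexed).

3

site 0, node BL: B={G} ∪ L={T} → {G,T} (+1)
site 0, node JX: J={C} ∪ X={A} → {A,C} (+1)
site 0, node IJX: I={T} ∪ JX={A,C} → {A,C,T} (+1)
site 0, node BIJLX: BL={G,T} ∩ IJX={A,C,T} → {T} (+0)
site 1, node BL: B={T} ∪ L={G} → {G,T} (+1)
site 1, node JX: J={G} ∪ X={C} → {C,G} (+1)
site 1, node IJX: I={G} ∩ JX={C,G} → {G} (+0)
site 1, node BIJLX: BL={G,T} ∩ IJX={G} → {G} (+0)
site 2, node BL: B={T} ∪ L={C} → {C,T} (+1)
site 2, node JX: J={A} ∪ X={G} → {A,G} (+1)
site 2, node IJX: I={C} ∪ JX={A,G} → {A,C,G} (+1)
site 2, node BIJLX: BL={C,T} ∩ IJX={A,C,G} → {C} (+0)
per-site changes: [3, 2, 3]; total = 8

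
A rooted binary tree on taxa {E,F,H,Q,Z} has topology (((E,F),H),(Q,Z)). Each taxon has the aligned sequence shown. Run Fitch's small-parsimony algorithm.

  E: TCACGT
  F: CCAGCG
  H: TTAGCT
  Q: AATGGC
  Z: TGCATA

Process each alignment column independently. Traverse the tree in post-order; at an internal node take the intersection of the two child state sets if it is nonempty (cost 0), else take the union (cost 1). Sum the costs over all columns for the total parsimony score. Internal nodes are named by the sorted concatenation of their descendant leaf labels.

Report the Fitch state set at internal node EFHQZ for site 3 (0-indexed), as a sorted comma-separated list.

site 0, node EF: E={T} ∪ F={C} → {C,T} (+1)
site 0, node EFH: EF={C,T} ∩ H={T} → {T} (+0)
site 0, node QZ: Q={A} ∪ Z={T} → {A,T} (+1)
site 0, node EFHQZ: EFH={T} ∩ QZ={A,T} → {T} (+0)
site 1, node EF: E={C} ∩ F={C} → {C} (+0)
site 1, node EFH: EF={C} ∪ H={T} → {C,T} (+1)
site 1, node QZ: Q={A} ∪ Z={G} → {A,G} (+1)
site 1, node EFHQZ: EFH={C,T} ∪ QZ={A,G} → {A,C,G,T} (+1)
site 2, node EF: E={A} ∩ F={A} → {A} (+0)
site 2, node EFH: EF={A} ∩ H={A} → {A} (+0)
site 2, node QZ: Q={T} ∪ Z={C} → {C,T} (+1)
site 2, node EFHQZ: EFH={A} ∪ QZ={C,T} → {A,C,T} (+1)
site 3, node EF: E={C} ∪ F={G} → {C,G} (+1)
site 3, node EFH: EF={C,G} ∩ H={G} → {G} (+0)
site 3, node QZ: Q={G} ∪ Z={A} → {A,G} (+1)
site 3, node EFHQZ: EFH={G} ∩ QZ={A,G} → {G} (+0)
site 4, node EF: E={G} ∪ F={C} → {C,G} (+1)
site 4, node EFH: EF={C,G} ∩ H={C} → {C} (+0)
site 4, node QZ: Q={G} ∪ Z={T} → {G,T} (+1)
site 4, node EFHQZ: EFH={C} ∪ QZ={G,T} → {C,G,T} (+1)
site 5, node EF: E={T} ∪ F={G} → {G,T} (+1)
site 5, node EFH: EF={G,T} ∩ H={T} → {T} (+0)
site 5, node QZ: Q={C} ∪ Z={A} → {A,C} (+1)
site 5, node EFHQZ: EFH={T} ∪ QZ={A,C} → {A,C,T} (+1)
per-site changes: [2, 3, 2, 2, 3, 3]; total = 15

G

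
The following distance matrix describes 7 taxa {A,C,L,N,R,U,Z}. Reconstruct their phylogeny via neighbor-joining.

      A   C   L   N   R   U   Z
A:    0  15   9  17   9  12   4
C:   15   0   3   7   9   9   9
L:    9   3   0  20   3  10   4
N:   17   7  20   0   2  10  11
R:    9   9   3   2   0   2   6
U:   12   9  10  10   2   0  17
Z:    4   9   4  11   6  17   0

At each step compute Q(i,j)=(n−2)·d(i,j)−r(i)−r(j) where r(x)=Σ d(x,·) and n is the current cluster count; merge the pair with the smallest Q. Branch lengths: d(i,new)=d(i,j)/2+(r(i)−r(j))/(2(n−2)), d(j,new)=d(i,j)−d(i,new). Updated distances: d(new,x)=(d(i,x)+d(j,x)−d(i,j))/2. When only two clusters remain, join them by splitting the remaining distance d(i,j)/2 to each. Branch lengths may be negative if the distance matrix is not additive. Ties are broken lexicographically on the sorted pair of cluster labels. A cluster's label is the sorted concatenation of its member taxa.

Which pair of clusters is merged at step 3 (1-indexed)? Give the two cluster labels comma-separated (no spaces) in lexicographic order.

ALZ,C

iteration 1: select A,Z (d=4, Q=-97); attach at lengths (7/2, 1/2); label the merged cluster AZ
  updated: d(AZ,C)=10, d(AZ,L)=9/2, d(AZ,N)=12, d(AZ,R)=11/2, d(AZ,U)=25/2
iteration 2: select AZ,L (d=9/2, Q=-67); attach at lengths (11/4, 7/4); label the merged cluster ALZ
  updated: d(ALZ,C)=17/4, d(ALZ,N)=55/4, d(ALZ,R)=2, d(ALZ,U)=9
iteration 3: select ALZ,C (d=17/4, Q=-91/2); attach at lengths (25/12, 13/6); label the merged cluster ACLZ
  updated: d(ACLZ,N)=33/4, d(ACLZ,R)=27/8, d(ACLZ,U)=55/8
iteration 4: select ACLZ,U (d=55/8, Q=-189/8); attach at lengths (107/32, 113/32); label the merged cluster ACLUZ
  updated: d(ACLUZ,N)=91/16, d(ACLUZ,R)=-3/4
iteration 5: select ACLUZ,N (d=91/16, Q=-111/16); attach at lengths (47/32, 135/32); label the merged cluster ACLNUZ
  updated: d(ACLNUZ,R)=-71/32
iteration 6: select ACLNUZ,R (d=-71/32); attach at lengths (-71/64, -71/64); label the merged cluster ACLNRUZ
final tree: ((((((A:7/2,Z:1/2):11/4,L:7/4):25/12,C:13/6):107/32,U:113/32):47/32,N:135/32):-71/64,R:-71/64)
total length: 739/32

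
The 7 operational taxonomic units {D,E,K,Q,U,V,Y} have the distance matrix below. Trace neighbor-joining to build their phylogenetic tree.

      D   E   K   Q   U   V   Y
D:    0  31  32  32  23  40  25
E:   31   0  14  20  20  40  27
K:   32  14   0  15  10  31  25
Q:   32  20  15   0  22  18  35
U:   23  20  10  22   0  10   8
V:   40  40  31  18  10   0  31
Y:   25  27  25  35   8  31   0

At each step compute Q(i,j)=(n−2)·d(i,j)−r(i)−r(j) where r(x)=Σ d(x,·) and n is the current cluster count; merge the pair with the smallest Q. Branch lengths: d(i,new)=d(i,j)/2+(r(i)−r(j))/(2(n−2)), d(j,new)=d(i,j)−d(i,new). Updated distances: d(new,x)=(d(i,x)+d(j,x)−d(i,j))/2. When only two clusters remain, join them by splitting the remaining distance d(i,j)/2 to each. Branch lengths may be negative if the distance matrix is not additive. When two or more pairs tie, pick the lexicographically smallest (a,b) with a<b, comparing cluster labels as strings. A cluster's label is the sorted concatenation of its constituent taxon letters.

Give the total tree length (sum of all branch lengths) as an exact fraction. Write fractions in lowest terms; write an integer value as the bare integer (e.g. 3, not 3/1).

iteration 1: select Q,V (d=18, Q=-222); attach at lengths (31/5, 59/5); label the merged cluster QV
  updated: d(D,QV)=27, d(E,QV)=21, d(K,QV)=14, d(QV,U)=7, d(QV,Y)=24
iteration 2: select E,K (d=14, Q=-152); attach at lengths (37/4, 19/4); label the merged cluster EK
  updated: d(D,EK)=49/2, d(EK,QV)=21/2, d(EK,U)=8, d(EK,Y)=19
iteration 3: select D,Y (d=25, Q=-201/2); attach at lengths (197/12, 103/12); label the merged cluster DY
  updated: d(DY,EK)=37/4, d(DY,QV)=13, d(DY,U)=3
iteration 4: select DY,U (d=3, Q=-149/4); attach at lengths (53/16, -5/16); label the merged cluster DUY
  updated: d(DUY,EK)=57/8, d(DUY,QV)=17/2
iteration 5: select DUY,EK (d=57/8, Q=-209/8); attach at lengths (41/16, 73/16); label the merged cluster DEKUY
  updated: d(DEKUY,QV)=95/16
iteration 6: select DEKUY,QV (d=95/16); attach at lengths (95/32, 95/32); label the merged cluster DEKQUVY
final tree: ((((D:197/12,Y:103/12):53/16,U:-5/16):41/16,(E:37/4,K:19/4):73/16):95/32,(Q:31/5,V:59/5):95/32)
total length: 1169/16

1169/16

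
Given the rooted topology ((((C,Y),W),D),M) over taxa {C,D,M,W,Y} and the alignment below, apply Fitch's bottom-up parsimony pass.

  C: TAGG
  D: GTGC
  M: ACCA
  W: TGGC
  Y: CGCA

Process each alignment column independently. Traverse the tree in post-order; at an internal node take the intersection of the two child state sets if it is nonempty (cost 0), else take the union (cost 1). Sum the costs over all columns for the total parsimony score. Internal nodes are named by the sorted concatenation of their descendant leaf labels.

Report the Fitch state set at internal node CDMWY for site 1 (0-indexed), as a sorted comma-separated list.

C,G,T

site 0, node CY: C={T} ∪ Y={C} → {C,T} (+1)
site 0, node CWY: CY={C,T} ∩ W={T} → {T} (+0)
site 0, node CDWY: CWY={T} ∪ D={G} → {G,T} (+1)
site 0, node CDMWY: CDWY={G,T} ∪ M={A} → {A,G,T} (+1)
site 1, node CY: C={A} ∪ Y={G} → {A,G} (+1)
site 1, node CWY: CY={A,G} ∩ W={G} → {G} (+0)
site 1, node CDWY: CWY={G} ∪ D={T} → {G,T} (+1)
site 1, node CDMWY: CDWY={G,T} ∪ M={C} → {C,G,T} (+1)
site 2, node CY: C={G} ∪ Y={C} → {C,G} (+1)
site 2, node CWY: CY={C,G} ∩ W={G} → {G} (+0)
site 2, node CDWY: CWY={G} ∩ D={G} → {G} (+0)
site 2, node CDMWY: CDWY={G} ∪ M={C} → {C,G} (+1)
site 3, node CY: C={G} ∪ Y={A} → {A,G} (+1)
site 3, node CWY: CY={A,G} ∪ W={C} → {A,C,G} (+1)
site 3, node CDWY: CWY={A,C,G} ∩ D={C} → {C} (+0)
site 3, node CDMWY: CDWY={C} ∪ M={A} → {A,C} (+1)
per-site changes: [3, 3, 2, 3]; total = 11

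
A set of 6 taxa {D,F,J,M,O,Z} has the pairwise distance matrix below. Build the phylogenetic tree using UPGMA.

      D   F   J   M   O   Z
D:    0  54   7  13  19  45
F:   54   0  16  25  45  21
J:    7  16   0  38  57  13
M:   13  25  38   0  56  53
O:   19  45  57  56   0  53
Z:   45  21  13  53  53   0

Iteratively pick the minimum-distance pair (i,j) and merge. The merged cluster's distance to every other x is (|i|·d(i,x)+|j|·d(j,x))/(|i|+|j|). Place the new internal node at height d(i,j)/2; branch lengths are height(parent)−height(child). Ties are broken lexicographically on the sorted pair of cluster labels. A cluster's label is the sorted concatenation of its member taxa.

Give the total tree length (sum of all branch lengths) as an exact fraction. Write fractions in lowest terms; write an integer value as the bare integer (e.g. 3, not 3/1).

1079/12

step 1: merge (D,J) at d=7; branch lengths D→7/2, J→7/2; new cluster DJ
  updated: d(DJ,F)=35, d(DJ,M)=51/2, d(DJ,O)=38, d(DJ,Z)=29
step 2: merge (F,Z) at d=21; branch lengths F→21/2, Z→21/2; new cluster FZ
  updated: d(DJ,FZ)=32, d(FZ,M)=39, d(FZ,O)=49
step 3: merge (DJ,M) at d=51/2; branch lengths DJ→37/4, M→51/4; new cluster DJM
  updated: d(DJM,FZ)=103/3, d(DJM,O)=44
step 4: merge (DJM,FZ) at d=103/3; branch lengths DJM→53/12, FZ→20/3; new cluster DFJMZ
  updated: d(DFJMZ,O)=46
step 5: merge (DFJMZ,O) at d=46; branch lengths DFJMZ→35/6, O→23; new cluster DFJMOZ
final tree: ((((D:7/2,J:7/2):37/4,M:51/4):53/12,(F:21/2,Z:21/2):20/3):35/6,O:23)
total length: 1079/12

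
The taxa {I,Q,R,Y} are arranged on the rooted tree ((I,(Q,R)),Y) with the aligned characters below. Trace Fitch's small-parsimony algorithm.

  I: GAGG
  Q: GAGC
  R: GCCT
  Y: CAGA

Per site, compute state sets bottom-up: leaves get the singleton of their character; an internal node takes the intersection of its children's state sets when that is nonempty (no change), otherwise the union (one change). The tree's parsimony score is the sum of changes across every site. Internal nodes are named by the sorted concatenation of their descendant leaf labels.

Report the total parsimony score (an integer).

site 0, node QR: Q={G} ∩ R={G} → {G} (+0)
site 0, node IQR: I={G} ∩ QR={G} → {G} (+0)
site 0, node IQRY: IQR={G} ∪ Y={C} → {C,G} (+1)
site 1, node QR: Q={A} ∪ R={C} → {A,C} (+1)
site 1, node IQR: I={A} ∩ QR={A,C} → {A} (+0)
site 1, node IQRY: IQR={A} ∩ Y={A} → {A} (+0)
site 2, node QR: Q={G} ∪ R={C} → {C,G} (+1)
site 2, node IQR: I={G} ∩ QR={C,G} → {G} (+0)
site 2, node IQRY: IQR={G} ∩ Y={G} → {G} (+0)
site 3, node QR: Q={C} ∪ R={T} → {C,T} (+1)
site 3, node IQR: I={G} ∪ QR={C,T} → {C,G,T} (+1)
site 3, node IQRY: IQR={C,G,T} ∪ Y={A} → {A,C,G,T} (+1)
per-site changes: [1, 1, 1, 3]; total = 6

6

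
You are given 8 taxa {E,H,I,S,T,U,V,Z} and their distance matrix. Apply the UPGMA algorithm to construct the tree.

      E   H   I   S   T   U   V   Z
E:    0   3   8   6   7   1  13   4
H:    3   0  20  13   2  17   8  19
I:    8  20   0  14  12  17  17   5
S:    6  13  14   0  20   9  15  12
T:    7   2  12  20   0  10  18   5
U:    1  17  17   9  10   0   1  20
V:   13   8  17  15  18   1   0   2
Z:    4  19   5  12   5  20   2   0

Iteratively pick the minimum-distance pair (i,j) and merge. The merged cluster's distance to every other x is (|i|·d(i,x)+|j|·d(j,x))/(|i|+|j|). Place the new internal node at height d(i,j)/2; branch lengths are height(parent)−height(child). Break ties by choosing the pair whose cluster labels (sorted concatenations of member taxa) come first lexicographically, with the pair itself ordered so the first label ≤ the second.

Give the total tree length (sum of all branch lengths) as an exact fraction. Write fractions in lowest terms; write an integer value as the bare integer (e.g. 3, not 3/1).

1. join E+U (d=1) ⇒ EU; edges |E|=1/2, |U|=1/2
  updated: d(EU,H)=10, d(EU,I)=25/2, d(EU,S)=15/2, d(EU,T)=17/2, d(EU,V)=7, d(EU,Z)=12
2. join H+T (d=2) ⇒ HT; edges |H|=1, |T|=1
  updated: d(EU,HT)=37/4, d(HT,I)=16, d(HT,S)=33/2, d(HT,V)=13, d(HT,Z)=12
3. join V+Z (d=2) ⇒ VZ; edges |V|=1, |Z|=1
  updated: d(EU,VZ)=19/2, d(HT,VZ)=25/2, d(I,VZ)=11, d(S,VZ)=27/2
4. join EU+S (d=15/2) ⇒ ESU; edges |EU|=13/4, |S|=15/4
  updated: d(ESU,HT)=35/3, d(ESU,I)=13, d(ESU,VZ)=65/6
5. join ESU+VZ (d=65/6) ⇒ ESUVZ; edges |ESU|=5/3, |VZ|=53/12
  updated: d(ESUVZ,HT)=12, d(ESUVZ,I)=61/5
6. join ESUVZ+HT (d=12) ⇒ EHSTUVZ; edges |ESUVZ|=7/12, |HT|=5
  updated: d(EHSTUVZ,I)=93/7
7. join EHSTUVZ+I (d=93/7) ⇒ EHISTUVZ; edges |EHSTUVZ|=9/14, |I|=93/14
final tree: (((((E:1/2,U:1/2):13/4,S:15/4):5/3,(V:1,Z:1):53/12):7/12,(H:1,T:1):5):9/14,I:93/14)
total length: 650/21

650/21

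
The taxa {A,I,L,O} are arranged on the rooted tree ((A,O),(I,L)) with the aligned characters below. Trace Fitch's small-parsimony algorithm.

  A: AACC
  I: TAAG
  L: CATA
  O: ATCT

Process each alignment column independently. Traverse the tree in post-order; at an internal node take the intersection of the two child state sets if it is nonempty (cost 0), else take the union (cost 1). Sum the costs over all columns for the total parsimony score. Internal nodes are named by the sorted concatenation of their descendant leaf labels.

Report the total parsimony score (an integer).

AO@0: {A} ∩ {A} = {A} (intersection, +0)
IL@0: {T} ∪ {C} = {C,T} (union, +1)
AILO@0: {A} ∪ {C,T} = {A,C,T} (union, +1)
AO@1: {A} ∪ {T} = {A,T} (union, +1)
IL@1: {A} ∩ {A} = {A} (intersection, +0)
AILO@1: {A,T} ∩ {A} = {A} (intersection, +0)
AO@2: {C} ∩ {C} = {C} (intersection, +0)
IL@2: {A} ∪ {T} = {A,T} (union, +1)
AILO@2: {C} ∪ {A,T} = {A,C,T} (union, +1)
AO@3: {C} ∪ {T} = {C,T} (union, +1)
IL@3: {G} ∪ {A} = {A,G} (union, +1)
AILO@3: {C,T} ∪ {A,G} = {A,C,G,T} (union, +1)
per-site changes: [2, 1, 2, 3]; total = 8

8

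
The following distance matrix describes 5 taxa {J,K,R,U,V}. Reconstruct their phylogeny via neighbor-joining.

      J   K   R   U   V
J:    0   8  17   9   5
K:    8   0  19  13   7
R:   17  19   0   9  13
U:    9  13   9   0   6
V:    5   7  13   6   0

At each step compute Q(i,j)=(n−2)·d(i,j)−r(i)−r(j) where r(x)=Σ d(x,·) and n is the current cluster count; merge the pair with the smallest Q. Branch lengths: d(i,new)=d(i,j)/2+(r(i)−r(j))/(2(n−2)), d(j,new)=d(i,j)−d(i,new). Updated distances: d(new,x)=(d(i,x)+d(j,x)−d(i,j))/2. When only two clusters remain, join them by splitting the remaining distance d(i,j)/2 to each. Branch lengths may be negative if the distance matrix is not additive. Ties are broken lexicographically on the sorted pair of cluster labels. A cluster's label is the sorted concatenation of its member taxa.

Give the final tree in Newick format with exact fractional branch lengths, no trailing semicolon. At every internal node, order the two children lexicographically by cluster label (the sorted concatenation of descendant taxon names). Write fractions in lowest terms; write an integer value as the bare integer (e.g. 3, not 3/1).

(((J:11/4,K:21/4):3/2,(R:8,U:1):9/2):1/4,V:1/4)

1. join R+U (d=9, Q=-68) ⇒ RU; edges |R|=8, |U|=1
  updated: d(J,RU)=17/2, d(K,RU)=23/2, d(RU,V)=5
2. join J+K (d=8, Q=-32) ⇒ JK; edges |J|=11/4, |K|=21/4
  updated: d(JK,RU)=6, d(JK,V)=2
3. join JK+RU (d=6, Q=-13) ⇒ JKRU; edges |JK|=3/2, |RU|=9/2
  updated: d(JKRU,V)=1/2
4. join JKRU+V (d=1/2) ⇒ JKRUV; edges |JKRU|=1/4, |V|=1/4
final tree: (((J:11/4,K:21/4):3/2,(R:8,U:1):9/2):1/4,V:1/4)
total length: 47/2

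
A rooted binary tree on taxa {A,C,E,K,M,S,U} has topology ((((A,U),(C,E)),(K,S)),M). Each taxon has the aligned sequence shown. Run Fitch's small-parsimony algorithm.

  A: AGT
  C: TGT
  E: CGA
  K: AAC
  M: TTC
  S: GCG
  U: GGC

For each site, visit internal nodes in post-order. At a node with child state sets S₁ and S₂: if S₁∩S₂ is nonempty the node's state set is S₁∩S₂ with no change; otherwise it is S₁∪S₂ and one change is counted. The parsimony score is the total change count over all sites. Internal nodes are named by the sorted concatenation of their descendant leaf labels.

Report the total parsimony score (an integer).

12

site 0, node AU: A={A} ∪ U={G} → {A,G} (+1)
site 0, node CE: C={T} ∪ E={C} → {C,T} (+1)
site 0, node ACEU: AU={A,G} ∪ CE={C,T} → {A,C,G,T} (+1)
site 0, node KS: K={A} ∪ S={G} → {A,G} (+1)
site 0, node ACEKSU: ACEU={A,C,G,T} ∩ KS={A,G} → {A,G} (+0)
site 0, node ACEKMSU: ACEKSU={A,G} ∪ M={T} → {A,G,T} (+1)
site 1, node AU: A={G} ∩ U={G} → {G} (+0)
site 1, node CE: C={G} ∩ E={G} → {G} (+0)
site 1, node ACEU: AU={G} ∩ CE={G} → {G} (+0)
site 1, node KS: K={A} ∪ S={C} → {A,C} (+1)
site 1, node ACEKSU: ACEU={G} ∪ KS={A,C} → {A,C,G} (+1)
site 1, node ACEKMSU: ACEKSU={A,C,G} ∪ M={T} → {A,C,G,T} (+1)
site 2, node AU: A={T} ∪ U={C} → {C,T} (+1)
site 2, node CE: C={T} ∪ E={A} → {A,T} (+1)
site 2, node ACEU: AU={C,T} ∩ CE={A,T} → {T} (+0)
site 2, node KS: K={C} ∪ S={G} → {C,G} (+1)
site 2, node ACEKSU: ACEU={T} ∪ KS={C,G} → {C,G,T} (+1)
site 2, node ACEKMSU: ACEKSU={C,G,T} ∩ M={C} → {C} (+0)
per-site changes: [5, 3, 4]; total = 12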